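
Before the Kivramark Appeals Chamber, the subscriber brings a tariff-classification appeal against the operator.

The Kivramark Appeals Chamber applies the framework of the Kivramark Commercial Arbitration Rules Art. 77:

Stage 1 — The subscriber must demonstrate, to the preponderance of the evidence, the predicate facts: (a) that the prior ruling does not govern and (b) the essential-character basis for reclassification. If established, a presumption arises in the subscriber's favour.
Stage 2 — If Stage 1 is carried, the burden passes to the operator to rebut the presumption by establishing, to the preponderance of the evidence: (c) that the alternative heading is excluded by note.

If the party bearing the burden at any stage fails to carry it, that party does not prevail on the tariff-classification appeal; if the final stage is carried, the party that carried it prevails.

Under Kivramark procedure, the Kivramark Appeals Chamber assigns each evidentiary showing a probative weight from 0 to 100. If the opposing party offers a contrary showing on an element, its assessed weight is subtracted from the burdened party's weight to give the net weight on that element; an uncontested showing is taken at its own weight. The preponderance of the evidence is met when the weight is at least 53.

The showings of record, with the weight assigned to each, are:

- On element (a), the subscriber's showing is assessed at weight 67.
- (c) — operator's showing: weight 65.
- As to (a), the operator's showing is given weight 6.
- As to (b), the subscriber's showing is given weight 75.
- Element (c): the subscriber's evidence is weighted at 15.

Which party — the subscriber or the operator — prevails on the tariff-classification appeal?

Stage 1 — burden on subscriber; standard: the preponderance of the evidence (weight is at least 53).
    (a): 67 − 6 = 61 ≥ 53 [met]
    (b): 75 ≥ 53 [met]
  The subscriber carries Stage 1; the operator now bears the burden.
Stage 2 — burden on operator; standard: the preponderance of the evidence (weight is at least 53).
    (c): 65 − 15 = 50 < 53 [not met]
  The operator does not carry Stage 2.
So the subscriber prevails.

subscriber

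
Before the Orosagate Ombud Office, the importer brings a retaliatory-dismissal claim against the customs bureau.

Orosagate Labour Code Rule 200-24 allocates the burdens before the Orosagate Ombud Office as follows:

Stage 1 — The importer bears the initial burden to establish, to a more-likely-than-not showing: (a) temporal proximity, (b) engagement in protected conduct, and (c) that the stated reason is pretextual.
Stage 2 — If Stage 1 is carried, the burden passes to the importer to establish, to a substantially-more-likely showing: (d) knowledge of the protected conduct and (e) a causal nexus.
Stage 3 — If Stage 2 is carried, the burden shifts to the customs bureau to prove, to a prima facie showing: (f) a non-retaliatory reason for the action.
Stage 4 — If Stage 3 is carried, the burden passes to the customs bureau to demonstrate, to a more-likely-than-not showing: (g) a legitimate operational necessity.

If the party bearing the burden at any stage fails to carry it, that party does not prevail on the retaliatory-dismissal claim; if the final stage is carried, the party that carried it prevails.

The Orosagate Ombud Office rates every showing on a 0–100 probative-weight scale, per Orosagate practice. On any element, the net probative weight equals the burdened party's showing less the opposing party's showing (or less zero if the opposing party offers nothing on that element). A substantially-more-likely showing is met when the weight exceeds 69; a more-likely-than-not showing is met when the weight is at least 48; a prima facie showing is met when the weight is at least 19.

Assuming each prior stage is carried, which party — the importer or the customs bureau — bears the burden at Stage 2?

Stage 2's rule assigns the burden to the importer (to a substantially-more-likely showing).

importer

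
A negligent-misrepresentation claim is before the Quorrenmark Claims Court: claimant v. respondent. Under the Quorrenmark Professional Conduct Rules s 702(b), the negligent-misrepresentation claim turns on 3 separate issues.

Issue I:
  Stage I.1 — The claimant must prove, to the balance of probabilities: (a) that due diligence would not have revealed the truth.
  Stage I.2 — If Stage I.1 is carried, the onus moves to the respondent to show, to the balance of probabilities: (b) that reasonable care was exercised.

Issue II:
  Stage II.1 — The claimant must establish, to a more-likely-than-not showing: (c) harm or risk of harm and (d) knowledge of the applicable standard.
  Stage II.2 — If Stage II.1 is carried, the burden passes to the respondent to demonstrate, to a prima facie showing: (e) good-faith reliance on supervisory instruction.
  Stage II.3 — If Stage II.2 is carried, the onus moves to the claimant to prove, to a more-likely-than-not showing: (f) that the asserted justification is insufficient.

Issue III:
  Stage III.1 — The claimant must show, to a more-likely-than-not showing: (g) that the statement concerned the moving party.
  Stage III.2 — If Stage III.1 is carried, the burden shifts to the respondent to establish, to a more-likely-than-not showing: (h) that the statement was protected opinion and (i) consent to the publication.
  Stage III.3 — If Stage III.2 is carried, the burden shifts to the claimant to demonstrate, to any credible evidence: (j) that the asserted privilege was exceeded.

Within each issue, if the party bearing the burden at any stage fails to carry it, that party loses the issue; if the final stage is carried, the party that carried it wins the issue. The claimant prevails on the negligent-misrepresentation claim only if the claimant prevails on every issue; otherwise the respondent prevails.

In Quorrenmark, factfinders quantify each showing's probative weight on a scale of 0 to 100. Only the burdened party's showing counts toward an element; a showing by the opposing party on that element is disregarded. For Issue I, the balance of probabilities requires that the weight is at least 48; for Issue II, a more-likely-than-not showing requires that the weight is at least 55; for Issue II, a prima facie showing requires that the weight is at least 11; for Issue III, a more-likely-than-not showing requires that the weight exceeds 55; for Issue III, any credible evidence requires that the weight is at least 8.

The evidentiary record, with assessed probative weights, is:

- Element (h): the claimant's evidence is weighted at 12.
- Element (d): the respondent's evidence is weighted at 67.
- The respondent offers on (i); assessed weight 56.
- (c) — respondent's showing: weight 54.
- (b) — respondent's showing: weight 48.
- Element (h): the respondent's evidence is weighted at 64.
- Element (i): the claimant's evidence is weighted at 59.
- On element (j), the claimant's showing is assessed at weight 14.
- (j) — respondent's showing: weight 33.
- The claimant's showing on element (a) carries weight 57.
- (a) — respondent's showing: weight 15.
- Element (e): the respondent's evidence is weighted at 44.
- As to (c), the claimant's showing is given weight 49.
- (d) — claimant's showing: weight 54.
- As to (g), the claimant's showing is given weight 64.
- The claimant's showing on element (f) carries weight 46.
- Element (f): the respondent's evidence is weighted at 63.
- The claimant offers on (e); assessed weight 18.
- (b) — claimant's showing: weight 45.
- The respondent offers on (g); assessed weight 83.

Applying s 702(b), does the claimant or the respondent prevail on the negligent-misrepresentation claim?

respondent

— Issue I —
Stage I.1 — burden on claimant; standard: the balance of probabilities (weight is at least 48).
    (a): 57 (respondent's 15 disregarded) ≥ 48 [met]
  Stage I.1 carried; the burden shifts to the respondent.
Stage I.2 — burden on respondent; standard: the balance of probabilities (weight is at least 48).
    (b): 48 (claimant's 45 disregarded) ≥ 48 [met]
  The respondent carries the last stage.
All stages carried — the respondent prevails on this issue.
— Issue II —
Stage II.1 (claimant, a more-likely-than-not showing, weight is at least 55): (c) 49 (respondent's 54 disregarded) < 55 — fails; (d) 54 (respondent's 67 disregarded) < 55 — fails.
  Not every element is met, so the claimant fails to carry Stage II.1.
The respondent prevails on this issue.
— Issue III —
Stage III.1 — burden on claimant; standard: a more-likely-than-not showing (weight exceeds 55).
    (g): 64 (respondent's 83 disregarded) > 55 [met]
  Stage III.1 carried; the burden shifts to the respondent.
Stage III.2 — burden on respondent; standard: a more-likely-than-not showing (weight exceeds 55).
    (h): 64 (claimant's 12 disregarded) > 55 [met]
    (i): 56 (claimant's 59 disregarded) > 55 [met]
  Stage III.2 is satisfied; the onus moves to the claimant.
Stage III.3 — burden on claimant; standard: any credible evidence (weight is at least 8).
    (j): 14 (respondent's 33 disregarded) ≥ 8 [met]
  Stage III.3 carried; the final stage is satisfied.
With every stage satisfied, the claimant prevails on this issue.
Per-issue: Issue I → respondent; Issue II → respondent; Issue III → claimant. The claimant must prevail on every issue; overall, the respondent prevails.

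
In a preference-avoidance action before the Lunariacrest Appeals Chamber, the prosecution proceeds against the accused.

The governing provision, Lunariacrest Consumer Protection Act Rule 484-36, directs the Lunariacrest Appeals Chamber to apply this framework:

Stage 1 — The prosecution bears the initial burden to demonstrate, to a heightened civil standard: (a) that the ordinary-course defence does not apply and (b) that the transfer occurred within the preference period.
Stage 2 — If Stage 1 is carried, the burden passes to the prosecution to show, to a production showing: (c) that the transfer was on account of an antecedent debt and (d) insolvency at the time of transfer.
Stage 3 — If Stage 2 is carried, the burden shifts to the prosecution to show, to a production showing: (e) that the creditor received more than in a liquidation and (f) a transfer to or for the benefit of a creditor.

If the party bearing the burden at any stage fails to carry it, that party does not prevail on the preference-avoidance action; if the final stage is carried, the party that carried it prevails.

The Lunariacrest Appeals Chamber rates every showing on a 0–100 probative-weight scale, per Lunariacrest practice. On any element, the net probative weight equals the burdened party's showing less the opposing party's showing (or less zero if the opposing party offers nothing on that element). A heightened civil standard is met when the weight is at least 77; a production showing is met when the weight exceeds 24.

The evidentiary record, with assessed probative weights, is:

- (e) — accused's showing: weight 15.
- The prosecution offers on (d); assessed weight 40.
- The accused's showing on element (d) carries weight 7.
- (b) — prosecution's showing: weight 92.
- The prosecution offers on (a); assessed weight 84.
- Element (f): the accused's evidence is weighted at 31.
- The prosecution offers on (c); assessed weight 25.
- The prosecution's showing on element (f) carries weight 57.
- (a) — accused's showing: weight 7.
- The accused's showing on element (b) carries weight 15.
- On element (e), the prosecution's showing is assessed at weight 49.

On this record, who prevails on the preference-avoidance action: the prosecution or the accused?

prosecution

Stage 1 (prosecution, a heightened civil standard, weight is at least 77): (a) net 84−7=77 ≥ 77 — meets; (b) net 92−15=77 ≥ 77 — meets.
  Stage 1 is satisfied; the prosecution continues to bear the burden.
Stage 2 (prosecution, a production showing, weight exceeds 24): (c) 25 > 24 — meets; (d) net 40−7=33 > 24 — meets.
  Stage 2 is satisfied; the prosecution continues to bear the burden.
Stage 3 (prosecution, a production showing, weight exceeds 24): (e) net 49−15=34 > 24 — meets; (f) net 57−31=26 > 24 — meets.
  Stage 3 carried; the final stage is satisfied.
All stages carried — the prosecution prevails.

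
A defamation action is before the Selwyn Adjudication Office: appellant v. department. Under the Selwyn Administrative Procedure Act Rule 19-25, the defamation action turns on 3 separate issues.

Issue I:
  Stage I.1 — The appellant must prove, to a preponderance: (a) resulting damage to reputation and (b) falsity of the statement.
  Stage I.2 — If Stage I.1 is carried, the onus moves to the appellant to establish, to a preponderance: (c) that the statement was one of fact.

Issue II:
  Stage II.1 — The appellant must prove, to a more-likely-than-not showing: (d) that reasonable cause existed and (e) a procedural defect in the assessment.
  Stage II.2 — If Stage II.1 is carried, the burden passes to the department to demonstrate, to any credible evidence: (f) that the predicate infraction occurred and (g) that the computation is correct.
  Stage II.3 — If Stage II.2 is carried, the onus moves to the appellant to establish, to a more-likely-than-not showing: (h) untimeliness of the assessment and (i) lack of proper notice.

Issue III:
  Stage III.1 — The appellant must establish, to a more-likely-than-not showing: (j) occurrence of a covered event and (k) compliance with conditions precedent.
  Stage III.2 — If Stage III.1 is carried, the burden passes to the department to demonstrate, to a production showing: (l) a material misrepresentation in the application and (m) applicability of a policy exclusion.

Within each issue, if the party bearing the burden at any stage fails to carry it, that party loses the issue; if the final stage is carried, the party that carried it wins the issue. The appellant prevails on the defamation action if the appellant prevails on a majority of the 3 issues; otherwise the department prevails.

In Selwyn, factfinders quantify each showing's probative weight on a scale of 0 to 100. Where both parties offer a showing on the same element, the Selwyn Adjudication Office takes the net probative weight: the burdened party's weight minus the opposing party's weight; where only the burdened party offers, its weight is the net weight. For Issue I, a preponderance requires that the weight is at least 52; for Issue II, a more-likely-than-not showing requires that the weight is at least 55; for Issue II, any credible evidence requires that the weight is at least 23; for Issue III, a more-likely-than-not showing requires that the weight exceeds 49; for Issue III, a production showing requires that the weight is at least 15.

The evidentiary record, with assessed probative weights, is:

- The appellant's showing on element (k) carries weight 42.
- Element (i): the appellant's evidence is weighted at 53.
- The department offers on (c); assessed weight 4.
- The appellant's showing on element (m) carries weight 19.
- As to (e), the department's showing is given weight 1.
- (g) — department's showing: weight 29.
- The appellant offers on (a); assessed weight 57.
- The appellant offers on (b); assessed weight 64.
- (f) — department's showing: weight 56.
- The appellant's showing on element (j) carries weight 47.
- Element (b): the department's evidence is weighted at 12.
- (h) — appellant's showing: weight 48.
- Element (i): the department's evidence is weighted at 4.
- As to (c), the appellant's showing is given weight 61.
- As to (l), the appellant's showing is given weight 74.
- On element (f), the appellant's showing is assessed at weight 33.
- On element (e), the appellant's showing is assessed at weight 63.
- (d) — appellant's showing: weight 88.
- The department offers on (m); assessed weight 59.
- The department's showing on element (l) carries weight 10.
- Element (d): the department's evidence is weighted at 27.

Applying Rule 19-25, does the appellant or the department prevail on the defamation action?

department

— Issue I —
At Stage I.1 the appellant must meet a preponderance (weight is at least 52): on (a) the weight is 57, ≥ 52, so (a) meets the standard; on (b) the weight is 64 less the opposing 12 gives net 52, ≥ 52, so (b) meets the standard.
  All elements met. The appellant retains the burden for Stage I.2.
At Stage I.2 the appellant must meet a preponderance (weight is at least 52): on (c) the weight is 61 less the opposing 4 gives net 57, ≥ 52, so (c) meets the standard.
  The appellant carries the last stage.
All stages carried — the appellant prevails on this issue.
— Issue II —
Stage II.1 (appellant, a more-likely-than-not showing, weight is at least 55): (d) net 88−27=61 ≥ 55 — meets; (e) net 63−1=62 ≥ 55 — meets.
  The appellant carries Stage II.1; the department now bears the burden.
Stage II.2 (department, any credible evidence, weight is at least 23): (f) net 56−33=23 ≥ 23 — meets; (g) 29 ≥ 23 — meets.
  Stage II.2 carried; the burden shifts to the appellant.
Stage II.3 (appellant, a more-likely-than-not showing, weight is at least 55): (h) 48 < 55 — fails; (i) net 53−4=49 < 55 — fails.
  The appellant does not carry Stage II.3.
The analysis ends at Stage II.3; the department prevails on this issue.
— Issue III —
Stage III.1 — burden on appellant; standard: a more-likely-than-not showing (weight exceeds 49).
    (j): 47 ≤ 49 [not met]
    (k): 42 ≤ 49 [not met]
  Not every element is met, so the appellant fails to carry Stage III.1.
The department prevails on this issue.
Per-issue: Issue I → appellant; Issue II → department; Issue III → department. The appellant must prevail on a majority of issues; overall, the department prevails.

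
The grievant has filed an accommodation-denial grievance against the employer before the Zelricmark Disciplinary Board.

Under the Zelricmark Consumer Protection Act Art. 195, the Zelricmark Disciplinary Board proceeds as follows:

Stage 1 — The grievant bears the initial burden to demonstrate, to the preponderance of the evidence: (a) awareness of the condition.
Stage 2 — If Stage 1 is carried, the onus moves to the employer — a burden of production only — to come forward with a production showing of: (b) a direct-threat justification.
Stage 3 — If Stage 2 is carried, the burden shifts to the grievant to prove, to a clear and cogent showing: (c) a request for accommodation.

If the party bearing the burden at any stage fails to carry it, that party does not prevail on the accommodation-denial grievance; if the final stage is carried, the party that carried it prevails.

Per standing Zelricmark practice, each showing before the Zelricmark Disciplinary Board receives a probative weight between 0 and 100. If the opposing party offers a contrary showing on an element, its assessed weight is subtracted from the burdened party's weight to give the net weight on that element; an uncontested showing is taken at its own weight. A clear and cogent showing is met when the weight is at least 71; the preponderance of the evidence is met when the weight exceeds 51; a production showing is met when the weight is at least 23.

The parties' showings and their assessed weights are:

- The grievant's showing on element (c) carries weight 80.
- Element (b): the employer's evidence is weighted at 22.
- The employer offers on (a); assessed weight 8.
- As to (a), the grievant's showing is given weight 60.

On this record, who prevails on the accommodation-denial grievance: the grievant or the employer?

grievant

At Stage 1 the grievant must meet the preponderance of the evidence (weight exceeds 51): on (a) the weight is 60 less the opposing 8 gives net 52, which does exceed 51, so (a) meets the standard.
  All elements met. The burden passes to the employer.
At Stage 2 the employer must meet a production showing (weight is at least 23): on (b) the weight is 22, which does not reach 23, so (b) does not meet the standard.
  Not every element is met, so the employer fails to carry Stage 2.
So the grievant prevails.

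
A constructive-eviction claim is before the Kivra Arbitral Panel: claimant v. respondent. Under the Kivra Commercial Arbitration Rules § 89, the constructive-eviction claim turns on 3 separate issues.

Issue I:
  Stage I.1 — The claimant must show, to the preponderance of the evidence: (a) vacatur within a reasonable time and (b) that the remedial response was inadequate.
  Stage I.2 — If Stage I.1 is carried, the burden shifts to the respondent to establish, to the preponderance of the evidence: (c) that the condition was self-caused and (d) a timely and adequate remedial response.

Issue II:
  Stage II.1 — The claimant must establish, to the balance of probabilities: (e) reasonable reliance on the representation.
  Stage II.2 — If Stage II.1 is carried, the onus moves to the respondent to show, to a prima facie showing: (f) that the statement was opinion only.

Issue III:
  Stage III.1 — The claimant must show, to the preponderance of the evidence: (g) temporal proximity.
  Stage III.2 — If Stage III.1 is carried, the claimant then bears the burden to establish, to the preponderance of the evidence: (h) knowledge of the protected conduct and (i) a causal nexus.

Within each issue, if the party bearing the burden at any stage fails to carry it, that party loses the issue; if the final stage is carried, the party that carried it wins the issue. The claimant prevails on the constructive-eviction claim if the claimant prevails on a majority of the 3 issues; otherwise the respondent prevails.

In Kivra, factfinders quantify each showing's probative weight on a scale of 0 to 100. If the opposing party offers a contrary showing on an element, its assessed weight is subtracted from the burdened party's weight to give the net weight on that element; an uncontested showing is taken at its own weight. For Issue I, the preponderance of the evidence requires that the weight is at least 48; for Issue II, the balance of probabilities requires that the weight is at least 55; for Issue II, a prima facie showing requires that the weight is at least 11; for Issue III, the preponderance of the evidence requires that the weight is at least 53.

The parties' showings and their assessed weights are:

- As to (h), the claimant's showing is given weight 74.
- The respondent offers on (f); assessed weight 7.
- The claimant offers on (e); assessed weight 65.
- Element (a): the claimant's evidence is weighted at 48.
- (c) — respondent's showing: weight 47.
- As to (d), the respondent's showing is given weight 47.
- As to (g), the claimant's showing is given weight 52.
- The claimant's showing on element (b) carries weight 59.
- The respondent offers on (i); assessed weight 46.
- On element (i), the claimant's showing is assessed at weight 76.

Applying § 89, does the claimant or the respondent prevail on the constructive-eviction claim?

claimant

— Issue I —
At Stage I.1 the claimant must meet the preponderance of the evidence (weight is at least 48): on (a) the weight is 48, which does reach 48, so (a) meets the standard; on (b) the weight is 59, ≥ 48, so (b) meets the standard.
  All elements met. The burden passes to the respondent.
At Stage I.2 the respondent must meet the preponderance of the evidence (weight is at least 48): on (c) the weight is 47, < 48, so (c) does not meet the standard; on (d) the weight is 47, < 48, so (d) does not meet the standard.
  Not every element is met, so the respondent fails to carry Stage I.2.
The analysis ends at Stage I.2; the claimant prevails on this issue.
— Issue II —
Stage II.1 (claimant, the balance of probabilities, weight is at least 55): (e) 65 ≥ 55 — meets.
  Stage II.1 is satisfied; the onus moves to the respondent.
Stage II.2 (respondent, a prima facie showing, weight is at least 11): (f) 7 < 11 — fails.
  The respondent does not carry Stage II.2.
The analysis ends at Stage II.2; the claimant prevails on this issue.
— Issue III —
At Stage III.1 the claimant must meet the preponderance of the evidence (weight is at least 53): on (g) the weight is 52, which does not reach 53, so (g) does not meet the standard.
  The claimant does not carry Stage III.1.
The respondent prevails on this issue.
Per-issue: Issue I → claimant; Issue II → claimant; Issue III → respondent. The claimant must prevail on a majority of issues; overall, the claimant prevails.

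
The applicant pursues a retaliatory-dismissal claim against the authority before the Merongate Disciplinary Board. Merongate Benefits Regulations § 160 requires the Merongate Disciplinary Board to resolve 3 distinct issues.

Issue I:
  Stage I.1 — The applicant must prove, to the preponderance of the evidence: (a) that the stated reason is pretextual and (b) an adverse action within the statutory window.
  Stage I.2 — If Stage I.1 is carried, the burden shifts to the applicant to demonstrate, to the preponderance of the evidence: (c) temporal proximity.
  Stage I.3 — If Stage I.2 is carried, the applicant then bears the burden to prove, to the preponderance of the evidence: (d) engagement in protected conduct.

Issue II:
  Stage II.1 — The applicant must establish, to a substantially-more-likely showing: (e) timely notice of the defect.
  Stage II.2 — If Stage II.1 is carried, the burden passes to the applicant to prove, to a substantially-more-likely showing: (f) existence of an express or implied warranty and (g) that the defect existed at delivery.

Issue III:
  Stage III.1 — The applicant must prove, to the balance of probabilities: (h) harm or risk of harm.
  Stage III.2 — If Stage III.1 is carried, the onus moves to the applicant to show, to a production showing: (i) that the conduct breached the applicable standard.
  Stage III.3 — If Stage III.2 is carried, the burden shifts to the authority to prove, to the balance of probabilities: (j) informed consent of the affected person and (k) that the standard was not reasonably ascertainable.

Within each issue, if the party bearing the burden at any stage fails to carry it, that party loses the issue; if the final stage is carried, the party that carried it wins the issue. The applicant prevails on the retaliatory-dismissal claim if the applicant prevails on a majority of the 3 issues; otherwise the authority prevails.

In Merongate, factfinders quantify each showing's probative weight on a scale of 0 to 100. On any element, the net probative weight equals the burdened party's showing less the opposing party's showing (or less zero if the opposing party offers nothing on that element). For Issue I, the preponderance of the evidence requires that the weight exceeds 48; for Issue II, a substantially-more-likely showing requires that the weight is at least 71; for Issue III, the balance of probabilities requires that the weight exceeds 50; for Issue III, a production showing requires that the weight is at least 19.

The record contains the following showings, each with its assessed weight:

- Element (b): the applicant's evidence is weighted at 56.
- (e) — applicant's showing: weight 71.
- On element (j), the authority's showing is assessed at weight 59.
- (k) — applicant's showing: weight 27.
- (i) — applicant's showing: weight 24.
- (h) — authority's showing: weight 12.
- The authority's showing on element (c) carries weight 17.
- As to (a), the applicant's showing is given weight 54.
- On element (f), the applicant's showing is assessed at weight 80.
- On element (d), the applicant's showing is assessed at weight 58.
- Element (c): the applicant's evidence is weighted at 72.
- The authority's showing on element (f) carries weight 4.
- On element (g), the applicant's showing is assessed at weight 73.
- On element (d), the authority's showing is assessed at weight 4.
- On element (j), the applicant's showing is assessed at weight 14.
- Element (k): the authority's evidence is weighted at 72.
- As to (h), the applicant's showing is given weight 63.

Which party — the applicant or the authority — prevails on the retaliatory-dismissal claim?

— Issue I —
Stage I.1 (applicant, the preponderance of the evidence, weight exceeds 48): (a) 54 > 48 — meets; (b) 56 > 48 — meets.
  Stage I.1 is satisfied; the applicant continues to bear the burden.
Stage I.2 (applicant, the preponderance of the evidence, weight exceeds 48): (c) net 72−17=55 > 48 — meets.
  All elements met. The applicant retains the burden for Stage I.3.
Stage I.3 (applicant, the preponderance of the evidence, weight exceeds 48): (d) net 58−4=54 > 48 — meets.
  The applicant carries the last stage.
All stages carried — the applicant prevails on this issue.
— Issue II —
Stage II.1 — burden on applicant; standard: a substantially-more-likely showing (weight is at least 71).
    (e): 71 ≥ 71 [met]
  Stage II.1 is satisfied; the applicant continues to bear the burden.
Stage II.2 — burden on applicant; standard: a substantially-more-likely showing (weight is at least 71).
    (f): 80 − 4 = 76 ≥ 71 [met]
    (g): 73 ≥ 71 [met]
  The applicant carries the last stage.
All stages carried — the applicant prevails on this issue.
— Issue III —
Stage III.1 — burden on applicant; standard: the balance of probabilities (weight exceeds 50).
    (h): 63 − 12 = 51 > 50 [met]
  All elements met. The applicant retains the burden for Stage III.2.
Stage III.2 — burden on applicant; standard: a production showing (weight is at least 19).
    (i): 24 ≥ 19 [met]
  Stage III.2 carried; the burden shifts to the authority.
Stage III.3 — burden on authority; standard: the balance of probabilities (weight exceeds 50).
    (j): 59 − 14 = 45 ≤ 50 [not met]
    (k): 72 − 27 = 45 ≤ 50 [not met]
  Not every element is met, so the authority fails to carry Stage III.3.
So the applicant prevails on this issue.
Per-issue: Issue I → applicant; Issue II → applicant; Issue III → applicant. The applicant must prevail on a majority of issues; overall, the applicant prevails.

applicant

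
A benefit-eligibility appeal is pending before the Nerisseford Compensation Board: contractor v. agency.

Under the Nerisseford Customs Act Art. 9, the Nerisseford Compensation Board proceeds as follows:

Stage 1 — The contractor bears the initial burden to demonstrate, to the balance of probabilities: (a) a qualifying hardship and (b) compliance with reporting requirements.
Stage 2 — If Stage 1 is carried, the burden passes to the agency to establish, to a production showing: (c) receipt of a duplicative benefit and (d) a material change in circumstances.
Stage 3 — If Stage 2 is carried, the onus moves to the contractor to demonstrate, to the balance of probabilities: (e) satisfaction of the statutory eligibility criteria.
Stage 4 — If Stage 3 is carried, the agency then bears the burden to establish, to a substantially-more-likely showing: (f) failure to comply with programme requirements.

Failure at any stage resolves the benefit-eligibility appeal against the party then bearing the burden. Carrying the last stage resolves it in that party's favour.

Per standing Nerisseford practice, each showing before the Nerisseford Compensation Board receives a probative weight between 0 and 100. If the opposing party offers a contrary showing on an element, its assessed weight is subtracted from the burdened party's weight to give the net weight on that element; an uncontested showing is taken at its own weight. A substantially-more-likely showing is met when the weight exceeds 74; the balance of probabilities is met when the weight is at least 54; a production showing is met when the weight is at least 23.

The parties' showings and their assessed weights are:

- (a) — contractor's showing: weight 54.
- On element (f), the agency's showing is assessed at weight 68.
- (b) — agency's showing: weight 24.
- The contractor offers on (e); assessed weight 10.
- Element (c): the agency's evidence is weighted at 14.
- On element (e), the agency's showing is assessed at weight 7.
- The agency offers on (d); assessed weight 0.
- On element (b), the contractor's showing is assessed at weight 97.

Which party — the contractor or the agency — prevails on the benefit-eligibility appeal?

contractor

Stage 1 (contractor, the balance of probabilities, weight is at least 54): (a) 54 ≥ 54 — meets; (b) net 97−24=73 ≥ 54 — meets.
  Stage 1 carried; the burden shifts to the agency.
Stage 2 (agency, a production showing, weight is at least 23): (c) 14 < 23 — fails; (d) 0 < 23 — fails.
  The agency does not carry Stage 2.
The contractor prevails.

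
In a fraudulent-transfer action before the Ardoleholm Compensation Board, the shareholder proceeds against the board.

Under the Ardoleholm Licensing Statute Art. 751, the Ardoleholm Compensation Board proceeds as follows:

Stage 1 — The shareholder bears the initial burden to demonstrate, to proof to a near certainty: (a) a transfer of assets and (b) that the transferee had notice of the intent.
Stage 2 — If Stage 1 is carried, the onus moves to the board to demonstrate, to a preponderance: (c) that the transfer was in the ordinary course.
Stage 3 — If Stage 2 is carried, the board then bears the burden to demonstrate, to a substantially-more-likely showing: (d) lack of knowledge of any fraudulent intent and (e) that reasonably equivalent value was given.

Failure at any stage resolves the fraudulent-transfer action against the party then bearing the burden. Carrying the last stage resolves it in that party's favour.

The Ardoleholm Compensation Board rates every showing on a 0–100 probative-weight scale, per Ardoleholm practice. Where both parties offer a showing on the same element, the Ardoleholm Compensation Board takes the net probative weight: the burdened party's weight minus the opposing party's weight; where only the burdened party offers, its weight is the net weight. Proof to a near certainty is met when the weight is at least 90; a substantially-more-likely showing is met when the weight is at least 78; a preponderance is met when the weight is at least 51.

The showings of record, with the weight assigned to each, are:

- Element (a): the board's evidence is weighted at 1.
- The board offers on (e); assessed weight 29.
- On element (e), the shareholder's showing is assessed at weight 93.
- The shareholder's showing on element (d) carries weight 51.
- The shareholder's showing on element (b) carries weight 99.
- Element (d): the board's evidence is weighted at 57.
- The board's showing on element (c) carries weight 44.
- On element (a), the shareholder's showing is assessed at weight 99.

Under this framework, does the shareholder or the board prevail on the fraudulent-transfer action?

shareholder

Stage 1 (shareholder, proof to a near certainty, weight is at least 90): (a) net 99−1=98 ≥ 90 — meets; (b) 99 ≥ 90 — meets.
  Stage 1 carried; the burden shifts to the board.
Stage 2 (board, a preponderance, weight is at least 51): (c) 44 < 51 — fails.
  The board does not carry Stage 2.
The analysis ends at Stage 2; the shareholder prevails.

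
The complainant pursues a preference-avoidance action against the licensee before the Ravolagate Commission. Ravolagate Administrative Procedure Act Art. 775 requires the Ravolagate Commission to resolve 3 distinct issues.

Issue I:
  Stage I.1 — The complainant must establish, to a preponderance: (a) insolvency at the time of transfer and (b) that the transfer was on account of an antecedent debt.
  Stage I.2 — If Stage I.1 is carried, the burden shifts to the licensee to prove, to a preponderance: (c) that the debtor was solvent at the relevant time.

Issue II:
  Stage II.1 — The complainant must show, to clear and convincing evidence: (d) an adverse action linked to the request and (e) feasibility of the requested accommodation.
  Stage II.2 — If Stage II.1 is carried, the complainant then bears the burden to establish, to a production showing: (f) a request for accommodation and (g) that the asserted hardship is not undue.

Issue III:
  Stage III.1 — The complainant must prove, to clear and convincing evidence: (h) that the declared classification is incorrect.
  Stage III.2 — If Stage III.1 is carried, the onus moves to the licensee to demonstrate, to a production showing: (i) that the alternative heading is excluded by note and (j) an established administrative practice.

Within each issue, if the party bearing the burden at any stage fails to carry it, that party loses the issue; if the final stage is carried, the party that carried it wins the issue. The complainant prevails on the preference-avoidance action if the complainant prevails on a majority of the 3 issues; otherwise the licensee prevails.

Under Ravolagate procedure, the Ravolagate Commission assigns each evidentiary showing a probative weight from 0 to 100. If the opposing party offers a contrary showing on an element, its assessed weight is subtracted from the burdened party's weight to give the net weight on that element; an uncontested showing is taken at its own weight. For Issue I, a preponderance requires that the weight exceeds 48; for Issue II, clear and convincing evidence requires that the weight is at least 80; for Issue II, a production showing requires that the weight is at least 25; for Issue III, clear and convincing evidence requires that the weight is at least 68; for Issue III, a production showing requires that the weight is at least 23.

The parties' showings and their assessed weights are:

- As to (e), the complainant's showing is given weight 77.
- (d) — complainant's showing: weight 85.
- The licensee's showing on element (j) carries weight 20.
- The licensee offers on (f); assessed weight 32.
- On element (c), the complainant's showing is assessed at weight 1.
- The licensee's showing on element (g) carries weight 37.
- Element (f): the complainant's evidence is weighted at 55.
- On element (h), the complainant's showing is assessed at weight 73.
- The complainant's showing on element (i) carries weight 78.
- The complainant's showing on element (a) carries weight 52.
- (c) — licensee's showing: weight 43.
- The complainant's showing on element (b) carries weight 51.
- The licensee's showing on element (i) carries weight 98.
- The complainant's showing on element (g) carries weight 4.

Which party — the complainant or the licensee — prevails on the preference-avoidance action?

— Issue I —
At Stage I.1 the complainant must meet a preponderance (weight exceeds 48): on (a) the weight is 52, > 48, so (a) meets the standard; on (b) the weight is 51, > 48, so (b) meets the standard.
  Stage I.1 carried; the burden shifts to the licensee.
At Stage I.2 the licensee must meet a preponderance (weight exceeds 48): on (c) the weight is 43 less the opposing 1 gives net 42, which does not exceed 48, so (c) does not meet the standard.
  Stage I.2 not carried; the licensee fails its burden.
The complainant prevails on this issue.
— Issue II —
Stage II.1 (complainant, clear and convincing evidence, weight is at least 80): (d) 85 ≥ 80 — meets; (e) 77 < 80 — fails.
  The complainant does not carry Stage II.1.
The analysis ends at Stage II.1; the licensee prevails on this issue.
— Issue III —
Stage III.1 (complainant, clear and convincing evidence, weight is at least 68): (h) 73 ≥ 68 — meets.
  All elements met. The burden passes to the licensee.
Stage III.2 (licensee, a production showing, weight is at least 23): (i) net 98−78=20 < 23 — fails; (j) 20 < 23 — fails.
  The licensee does not carry Stage III.2.
The analysis ends at Stage III.2; the complainant prevails on this issue.
Per-issue: Issue I → complainant; Issue II → licensee; Issue III → complainant. The complainant must prevail on a majority of issues; overall, the complainant prevails.

complainant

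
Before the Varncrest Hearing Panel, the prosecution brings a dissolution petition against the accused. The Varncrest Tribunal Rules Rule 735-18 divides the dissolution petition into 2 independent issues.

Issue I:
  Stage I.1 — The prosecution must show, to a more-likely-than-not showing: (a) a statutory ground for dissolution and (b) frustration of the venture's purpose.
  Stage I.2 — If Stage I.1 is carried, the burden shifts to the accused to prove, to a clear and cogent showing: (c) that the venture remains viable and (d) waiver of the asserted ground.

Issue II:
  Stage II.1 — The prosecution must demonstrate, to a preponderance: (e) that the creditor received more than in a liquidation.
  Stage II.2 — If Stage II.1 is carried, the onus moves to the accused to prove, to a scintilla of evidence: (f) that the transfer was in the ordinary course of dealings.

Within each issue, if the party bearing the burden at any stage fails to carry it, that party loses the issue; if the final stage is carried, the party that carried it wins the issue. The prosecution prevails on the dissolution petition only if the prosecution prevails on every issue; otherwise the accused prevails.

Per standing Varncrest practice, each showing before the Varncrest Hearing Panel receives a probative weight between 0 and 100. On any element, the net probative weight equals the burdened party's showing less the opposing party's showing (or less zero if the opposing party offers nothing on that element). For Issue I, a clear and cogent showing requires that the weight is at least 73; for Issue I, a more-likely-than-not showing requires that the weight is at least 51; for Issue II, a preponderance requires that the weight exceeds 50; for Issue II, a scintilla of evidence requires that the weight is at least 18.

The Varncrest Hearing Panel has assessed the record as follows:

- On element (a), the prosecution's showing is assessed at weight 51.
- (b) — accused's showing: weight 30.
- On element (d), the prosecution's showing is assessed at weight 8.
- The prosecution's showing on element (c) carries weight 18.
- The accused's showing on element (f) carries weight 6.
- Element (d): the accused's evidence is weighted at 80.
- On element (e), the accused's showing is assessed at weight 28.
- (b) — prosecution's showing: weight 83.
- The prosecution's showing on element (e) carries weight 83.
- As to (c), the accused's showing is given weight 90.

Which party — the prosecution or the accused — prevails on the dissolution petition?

prosecution

— Issue I —
Stage I.1 (prosecution, a more-likely-than-not showing, weight is at least 51): (a) 51 ≥ 51 — meets; (b) net 83−30=53 ≥ 51 — meets.
  Stage I.1 is satisfied; the onus moves to the accused.
Stage I.2 (accused, a clear and cogent showing, weight is at least 73): (c) net 90−18=72 < 73 — fails; (d) net 80−8=72 < 73 — fails.
  Stage I.2 not carried; the accused fails its burden.
So the prosecution prevails on this issue.
— Issue II —
At Stage II.1 the prosecution must meet a preponderance (weight exceeds 50): on (e) the weight is 83 less the opposing 28 gives net 55, > 50, so (e) meets the standard.
  Stage II.1 carried; the burden shifts to the accused.
At Stage II.2 the accused must meet a scintilla of evidence (weight is at least 18): on (f) the weight is 6, which does not reach 18, so (f) does not meet the standard.
  Not every element is met, so the accused fails to carry Stage II.2.
The prosecution prevails on this issue.
Per-issue: Issue I → prosecution; Issue II → prosecution. The prosecution must prevail on every issue; overall, the prosecution prevails.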